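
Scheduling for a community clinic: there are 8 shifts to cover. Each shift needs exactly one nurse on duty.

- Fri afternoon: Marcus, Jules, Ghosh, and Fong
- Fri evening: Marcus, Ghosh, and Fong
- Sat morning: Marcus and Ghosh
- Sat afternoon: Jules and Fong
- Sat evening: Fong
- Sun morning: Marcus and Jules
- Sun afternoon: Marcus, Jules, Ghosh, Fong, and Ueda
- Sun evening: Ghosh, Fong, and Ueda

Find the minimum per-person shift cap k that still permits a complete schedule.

2

With 5 nurses and 8 worker-slots to fill, someone must work at least ⌈8/5⌉ = 2 shifts, so k ≥ 2.
k = 2 works: Fri afternoon→Jules, Fri evening→Ghosh, Sat morning→Marcus, Sat afternoon→Jules, Sat evening→Fong, Sun morning→Marcus, Sun afternoon→Fong, Sun evening→Ghosh.
Loads: Marcus 2, Jules 2, Ghosh 2, Fong 2, Ueda 0 — all ≤ 2.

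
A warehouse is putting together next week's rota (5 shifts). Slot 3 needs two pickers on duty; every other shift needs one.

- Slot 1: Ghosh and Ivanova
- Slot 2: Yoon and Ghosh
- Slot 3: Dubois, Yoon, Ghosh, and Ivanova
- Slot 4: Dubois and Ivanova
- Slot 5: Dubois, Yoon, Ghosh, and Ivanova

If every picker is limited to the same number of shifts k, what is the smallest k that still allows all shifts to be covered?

With 4 pickers and 6 worker-slots to fill, someone must work at least ⌈6/4⌉ = 2 shifts, so k ≥ 2.
k = 2 works: Slot 1→Ghosh, Slot 2→Yoon, Slot 3→Yoon+Ghosh, Slot 4→Dubois, Slot 5→Dubois.
Loads: Dubois 2, Yoon 2, Ghosh 2, Ivanova 0 — all ≤ 2.

2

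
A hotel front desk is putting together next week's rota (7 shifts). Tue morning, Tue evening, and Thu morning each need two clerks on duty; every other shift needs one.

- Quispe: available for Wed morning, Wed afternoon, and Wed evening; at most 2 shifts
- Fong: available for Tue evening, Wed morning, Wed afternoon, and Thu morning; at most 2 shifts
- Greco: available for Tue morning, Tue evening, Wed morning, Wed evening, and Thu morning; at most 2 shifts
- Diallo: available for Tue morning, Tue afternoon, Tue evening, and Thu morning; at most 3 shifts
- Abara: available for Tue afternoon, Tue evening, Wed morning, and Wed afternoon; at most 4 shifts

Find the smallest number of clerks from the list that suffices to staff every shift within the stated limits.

10 slots to fill and no one can take more than 4, so at least ⌈10/4⌉ = 3 clerks are needed.
Any 3 clerks together have capacity at most 4+3+2 = 9 < 10 slots, so 3 can never suffice.
Quispe, Greco, Diallo, and Abara alone can cover everything: Tue morning→Greco+Diallo, Tue afternoon→Abara, Tue evening→Diallo+Abara, Wed morning→Abara, Wed afternoon→Quispe, Wed evening→Quispe, Thu morning→Greco+Diallo.

4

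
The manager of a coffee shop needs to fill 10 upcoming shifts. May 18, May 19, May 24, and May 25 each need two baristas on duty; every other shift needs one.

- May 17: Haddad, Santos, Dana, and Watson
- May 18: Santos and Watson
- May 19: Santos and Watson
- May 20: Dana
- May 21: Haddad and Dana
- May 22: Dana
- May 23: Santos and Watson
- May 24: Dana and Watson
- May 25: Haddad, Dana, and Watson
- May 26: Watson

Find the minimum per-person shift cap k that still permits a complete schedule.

4

With 4 baristas and 14 worker-slots to fill, someone must work at least ⌈14/4⌉ = 4 shifts, so k ≥ 4.
k = 4 works: May 17→Haddad, May 18→Santos+Watson, May 19→Santos+Watson, May 20→Dana, May 21→Haddad, May 22→Dana, May 23→Santos, May 24→Dana+Watson, May 25→Haddad+Dana, May 26→Watson.
Loads: Haddad 3, Santos 3, Dana 4, Watson 4 — all ≤ 4.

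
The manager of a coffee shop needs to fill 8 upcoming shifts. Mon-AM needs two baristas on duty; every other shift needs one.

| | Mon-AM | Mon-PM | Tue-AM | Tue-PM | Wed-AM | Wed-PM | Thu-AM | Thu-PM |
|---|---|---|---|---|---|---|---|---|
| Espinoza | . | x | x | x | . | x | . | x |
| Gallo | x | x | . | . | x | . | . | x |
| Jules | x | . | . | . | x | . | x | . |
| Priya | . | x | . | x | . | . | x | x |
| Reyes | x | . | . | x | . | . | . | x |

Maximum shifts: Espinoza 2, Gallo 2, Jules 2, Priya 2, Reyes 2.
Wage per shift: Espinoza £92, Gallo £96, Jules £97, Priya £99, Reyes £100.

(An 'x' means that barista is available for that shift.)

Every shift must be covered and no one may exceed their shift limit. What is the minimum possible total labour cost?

Tue-AM can only be covered by Espinoza, so that assignment is forced.
Wed-PM can only be covered by Espinoza, so that assignment is forced.
Picking the cheapest available barista for each shift independently would cost £846, but that ignores the shift limits.
An optimal schedule: Mon-AM→Gallo+Jules, Mon-PM→Priya, Tue-AM→Espinoza, Tue-PM→Priya, Wed-AM→Gallo, Wed-PM→Espinoza, Thu-AM→Jules, Thu-PM→Reyes.
Total: 96 + 97 + 99 + 92 + 99 + 96 + 92 + 97 + 100 = £868.

£868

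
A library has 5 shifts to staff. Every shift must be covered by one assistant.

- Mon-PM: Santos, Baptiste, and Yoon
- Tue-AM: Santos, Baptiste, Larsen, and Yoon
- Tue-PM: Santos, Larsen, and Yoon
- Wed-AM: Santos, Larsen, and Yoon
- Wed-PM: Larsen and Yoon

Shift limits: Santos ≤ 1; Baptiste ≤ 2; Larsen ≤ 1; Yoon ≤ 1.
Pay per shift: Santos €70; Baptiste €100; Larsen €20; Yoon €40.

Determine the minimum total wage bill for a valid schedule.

€330

Picking the cheapest available assistant for each shift independently would cost €120, but that ignores the shift limits.
An optimal schedule: Mon-PM→Baptiste, Tue-AM→Baptiste, Tue-PM→Santos, Wed-AM→Yoon, Wed-PM→Larsen.
Total: 100 + 100 + 70 + 40 + 20 = €330.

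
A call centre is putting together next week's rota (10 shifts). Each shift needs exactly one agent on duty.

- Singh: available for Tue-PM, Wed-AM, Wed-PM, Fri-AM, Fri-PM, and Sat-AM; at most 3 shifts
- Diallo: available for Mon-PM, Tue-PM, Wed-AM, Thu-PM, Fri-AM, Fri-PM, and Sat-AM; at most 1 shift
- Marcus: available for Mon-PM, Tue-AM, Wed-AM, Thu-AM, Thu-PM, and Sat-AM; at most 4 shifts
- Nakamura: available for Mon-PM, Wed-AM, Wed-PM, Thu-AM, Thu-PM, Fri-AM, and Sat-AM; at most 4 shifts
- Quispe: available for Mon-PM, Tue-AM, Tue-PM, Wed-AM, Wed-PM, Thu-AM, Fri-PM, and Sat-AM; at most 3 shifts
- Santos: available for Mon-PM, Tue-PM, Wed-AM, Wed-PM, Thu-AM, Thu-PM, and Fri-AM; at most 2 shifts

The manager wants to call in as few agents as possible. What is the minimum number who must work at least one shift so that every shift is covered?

10 slots to fill and no one can take more than 4, so at least ⌈10/4⌉ = 3 agents are needed.
Singh, Marcus, and Nakamura alone can cover everything: Mon-PM→Marcus, Tue-AM→Marcus, Tue-PM→Singh, Wed-AM→Nakamura, Wed-PM→Singh, Thu-AM→Marcus, Thu-PM→Marcus, Fri-AM→Nakamura, Fri-PM→Singh, Sat-AM→Nakamura.

3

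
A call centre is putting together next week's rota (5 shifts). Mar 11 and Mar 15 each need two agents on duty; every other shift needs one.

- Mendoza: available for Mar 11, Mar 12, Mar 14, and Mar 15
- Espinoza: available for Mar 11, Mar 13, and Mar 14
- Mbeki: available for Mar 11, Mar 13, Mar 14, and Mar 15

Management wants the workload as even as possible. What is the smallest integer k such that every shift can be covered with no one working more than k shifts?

With 3 agents and 7 worker-slots to fill, someone must work at least ⌈7/3⌉ = 3 shifts, so k ≥ 3.
k = 3 works: Mar 11→Mendoza+Espinoza, Mar 12→Mendoza, Mar 13→Espinoza, Mar 14→Espinoza, Mar 15→Mendoza+Mbeki.
Loads: Mendoza 3, Espinoza 3, Mbeki 1 — all ≤ 3.

3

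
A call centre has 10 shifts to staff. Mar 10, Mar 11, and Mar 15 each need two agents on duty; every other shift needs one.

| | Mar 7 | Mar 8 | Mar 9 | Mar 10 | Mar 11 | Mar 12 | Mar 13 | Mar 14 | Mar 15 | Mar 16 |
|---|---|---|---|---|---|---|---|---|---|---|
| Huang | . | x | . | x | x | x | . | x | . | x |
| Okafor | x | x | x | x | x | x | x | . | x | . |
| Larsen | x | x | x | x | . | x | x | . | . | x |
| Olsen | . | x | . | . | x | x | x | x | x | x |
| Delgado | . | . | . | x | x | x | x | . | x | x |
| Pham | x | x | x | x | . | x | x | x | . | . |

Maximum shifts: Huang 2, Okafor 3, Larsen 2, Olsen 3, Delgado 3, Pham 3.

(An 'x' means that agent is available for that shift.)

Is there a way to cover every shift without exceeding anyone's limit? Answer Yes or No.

One valid schedule: Mar 7→Okafor, Mar 8→Larsen, Mar 9→Okafor, Mar 10→Delgado+Pham, Mar 11→Olsen+Delgado, Mar 12→Olsen, Mar 13→Larsen, Mar 14→Huang, Mar 15→Okafor+Olsen, Mar 16→Huang.
Loads: Huang 2/2, Okafor 3/3, Larsen 2/2, Olsen 3/3, Delgado 2/3, Pham 1/3 — all within limits.

Yes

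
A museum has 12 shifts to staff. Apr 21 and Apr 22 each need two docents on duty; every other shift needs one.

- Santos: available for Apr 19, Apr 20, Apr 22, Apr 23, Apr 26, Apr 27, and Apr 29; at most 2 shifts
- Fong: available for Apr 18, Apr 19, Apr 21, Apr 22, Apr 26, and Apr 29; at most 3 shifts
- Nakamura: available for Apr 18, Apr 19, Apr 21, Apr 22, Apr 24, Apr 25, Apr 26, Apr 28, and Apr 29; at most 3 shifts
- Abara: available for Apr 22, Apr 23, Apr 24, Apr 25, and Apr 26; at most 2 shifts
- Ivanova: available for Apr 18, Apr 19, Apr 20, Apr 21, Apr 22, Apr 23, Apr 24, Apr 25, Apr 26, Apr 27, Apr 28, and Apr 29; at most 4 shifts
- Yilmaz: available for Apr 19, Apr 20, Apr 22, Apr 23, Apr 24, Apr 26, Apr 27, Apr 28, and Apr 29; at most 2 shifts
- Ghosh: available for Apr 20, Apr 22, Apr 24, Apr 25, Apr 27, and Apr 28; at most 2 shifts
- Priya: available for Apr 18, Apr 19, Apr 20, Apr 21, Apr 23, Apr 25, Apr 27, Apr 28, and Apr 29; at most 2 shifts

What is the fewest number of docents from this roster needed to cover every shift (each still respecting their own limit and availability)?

14 slots to fill and no one can take more than 4, so at least ⌈14/4⌉ = 4 docents are needed.
Any 4 docents together have capacity at most 4+3+3+2 = 12 < 14 slots, so 4 can never suffice.
Santos, Fong, Nakamura, Abara, and Ivanova alone can cover everything: Apr 18→Fong, Apr 19→Ivanova, Apr 20→Santos, Apr 21→Fong+Nakamura, Apr 22→Fong+Ivanova, Apr 23→Abara, Apr 24→Nakamura, Apr 25→Abara, Apr 26→Ivanova, Apr 27→Santos, Apr 28→Nakamura, Apr 29→Ivanova.

5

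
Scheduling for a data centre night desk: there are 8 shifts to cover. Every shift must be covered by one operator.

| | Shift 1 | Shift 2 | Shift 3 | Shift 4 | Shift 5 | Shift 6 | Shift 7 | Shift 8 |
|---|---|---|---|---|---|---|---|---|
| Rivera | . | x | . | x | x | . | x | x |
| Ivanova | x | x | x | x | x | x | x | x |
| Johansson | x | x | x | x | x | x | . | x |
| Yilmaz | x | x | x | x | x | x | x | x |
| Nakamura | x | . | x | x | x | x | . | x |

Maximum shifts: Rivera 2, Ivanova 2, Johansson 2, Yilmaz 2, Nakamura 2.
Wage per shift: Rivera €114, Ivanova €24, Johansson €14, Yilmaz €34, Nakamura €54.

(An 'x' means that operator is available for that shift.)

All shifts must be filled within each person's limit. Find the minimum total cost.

€252

Picking the cheapest available operator for each shift independently would cost €122, but that ignores the shift limits.
An optimal schedule: Shift 1→Johansson, Shift 2→Johansson, Shift 3→Ivanova, Shift 4→Yilmaz, Shift 5→Nakamura, Shift 6→Yilmaz, Shift 7→Ivanova, Shift 8→Nakamura.
Total: 14 + 14 + 24 + 34 + 54 + 34 + 24 + 54 = €252.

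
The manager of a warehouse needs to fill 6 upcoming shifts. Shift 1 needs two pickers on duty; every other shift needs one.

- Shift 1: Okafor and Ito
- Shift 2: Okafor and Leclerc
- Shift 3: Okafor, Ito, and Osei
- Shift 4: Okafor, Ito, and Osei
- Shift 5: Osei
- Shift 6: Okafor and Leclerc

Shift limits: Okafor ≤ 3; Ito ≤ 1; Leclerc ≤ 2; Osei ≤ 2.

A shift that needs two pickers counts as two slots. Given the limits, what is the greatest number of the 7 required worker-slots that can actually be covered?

7

Total capacity across all pickers is 3+1+2+2 = 8, and 7 slots are needed, so at most 7 can be filled.
An assignment achieving 7: Shift 1→Okafor+Ito, Shift 2→Okafor, Shift 3→Okafor, Shift 4→Osei, Shift 5→Osei, Shift 6→Leclerc.
Loads: Okafor 3/3, Ito 1/1, Leclerc 1/2, Osei 2/2.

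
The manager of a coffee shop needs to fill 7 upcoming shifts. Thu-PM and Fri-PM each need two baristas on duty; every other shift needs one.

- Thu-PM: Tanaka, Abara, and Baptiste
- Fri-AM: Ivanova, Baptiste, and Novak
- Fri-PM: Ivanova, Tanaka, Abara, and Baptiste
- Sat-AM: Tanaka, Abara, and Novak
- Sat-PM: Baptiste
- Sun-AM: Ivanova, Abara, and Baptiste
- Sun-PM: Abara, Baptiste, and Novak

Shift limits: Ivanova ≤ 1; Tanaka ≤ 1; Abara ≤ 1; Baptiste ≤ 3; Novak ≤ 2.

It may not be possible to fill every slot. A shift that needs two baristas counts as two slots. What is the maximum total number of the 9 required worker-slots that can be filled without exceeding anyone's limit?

Total capacity across all baristas is 1+1+1+3+2 = 8, and 9 slots are needed, so at most 8 can be filled.
An assignment achieving 8: Thu-PM→Tanaka+Abara, Fri-AM→Ivanova, Fri-PM→Baptiste, Sat-AM→Novak, Sat-PM→Baptiste, Sun-AM→Baptiste, Sun-PM→Novak.
Loads: Ivanova 1/1, Tanaka 1/1, Abara 1/1, Baptiste 3/3, Novak 2/2.

8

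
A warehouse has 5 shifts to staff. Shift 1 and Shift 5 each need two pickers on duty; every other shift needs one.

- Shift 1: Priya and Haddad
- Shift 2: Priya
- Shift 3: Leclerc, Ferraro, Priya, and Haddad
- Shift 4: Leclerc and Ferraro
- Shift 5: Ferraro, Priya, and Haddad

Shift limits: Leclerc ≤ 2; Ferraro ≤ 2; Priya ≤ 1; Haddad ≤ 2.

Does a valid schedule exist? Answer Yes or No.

No

Total capacity is 7 and 7 slots are needed, so capacity alone doesn't rule it out.
Shifts {Shift 1, Shift 2} need 3 worker-slots in total, but the pickers available for any of those shifts (Priya and Haddad) can supply at most 2 among them. So no valid schedule exists.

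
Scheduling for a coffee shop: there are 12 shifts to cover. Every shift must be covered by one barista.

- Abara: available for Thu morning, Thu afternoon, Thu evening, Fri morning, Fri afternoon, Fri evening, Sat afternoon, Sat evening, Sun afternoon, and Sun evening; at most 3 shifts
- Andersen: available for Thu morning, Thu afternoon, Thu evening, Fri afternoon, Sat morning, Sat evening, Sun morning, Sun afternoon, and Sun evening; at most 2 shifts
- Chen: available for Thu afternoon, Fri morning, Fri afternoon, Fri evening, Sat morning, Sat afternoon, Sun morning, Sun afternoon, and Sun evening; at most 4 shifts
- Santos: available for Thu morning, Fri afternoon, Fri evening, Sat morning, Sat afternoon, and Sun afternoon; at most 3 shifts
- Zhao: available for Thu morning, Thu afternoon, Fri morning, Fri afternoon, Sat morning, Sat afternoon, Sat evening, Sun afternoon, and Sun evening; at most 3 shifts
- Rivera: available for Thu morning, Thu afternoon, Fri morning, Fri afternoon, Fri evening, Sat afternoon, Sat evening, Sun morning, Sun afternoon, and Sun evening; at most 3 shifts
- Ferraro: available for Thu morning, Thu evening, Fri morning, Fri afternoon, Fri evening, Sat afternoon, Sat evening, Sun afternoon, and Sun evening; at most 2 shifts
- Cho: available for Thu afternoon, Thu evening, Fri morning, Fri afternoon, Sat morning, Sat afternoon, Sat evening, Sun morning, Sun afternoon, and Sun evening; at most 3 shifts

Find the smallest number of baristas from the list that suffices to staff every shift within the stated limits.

12 slots to fill and no one can take more than 4, so at least ⌈12/4⌉ = 3 baristas are needed.
Any 3 baristas together have capacity at most 4+3+3 = 10 < 12 slots, so 3 can never suffice.
Abara, Andersen, Chen, and Santos alone can cover everything: Thu morning→Andersen, Thu afternoon→Chen, Thu evening→Abara, Fri morning→Abara, Fri afternoon→Santos, Fri evening→Chen, Sat morning→Chen, Sat afternoon→Santos, Sat evening→Abara, Sun morning→Andersen, Sun afternoon→Santos, Sun evening→Chen.

4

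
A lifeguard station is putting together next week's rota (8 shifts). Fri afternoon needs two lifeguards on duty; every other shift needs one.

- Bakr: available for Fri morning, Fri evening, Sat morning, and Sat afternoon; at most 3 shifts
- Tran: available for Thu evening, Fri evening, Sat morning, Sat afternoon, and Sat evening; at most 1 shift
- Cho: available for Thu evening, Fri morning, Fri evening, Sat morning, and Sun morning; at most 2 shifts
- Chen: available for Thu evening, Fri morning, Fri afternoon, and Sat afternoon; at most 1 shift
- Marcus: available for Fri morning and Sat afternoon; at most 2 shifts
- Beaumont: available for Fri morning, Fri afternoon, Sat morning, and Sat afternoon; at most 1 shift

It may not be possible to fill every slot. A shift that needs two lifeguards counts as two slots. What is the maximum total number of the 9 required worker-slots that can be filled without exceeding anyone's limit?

9

Total capacity across all lifeguards is 3+1+2+1+2+1 = 10, and 9 slots are needed, so at most 9 can be filled.
An assignment achieving 9: Thu evening→Cho, Fri morning→Bakr, Fri afternoon→Chen+Beaumont, Fri evening→Bakr, Sat morning→Bakr, Sat afternoon→Marcus, Sat evening→Tran, Sun morning→Cho.
Loads: Bakr 3/3, Tran 1/1, Cho 2/2, Chen 1/1, Marcus 1/2, Beaumont 1/1.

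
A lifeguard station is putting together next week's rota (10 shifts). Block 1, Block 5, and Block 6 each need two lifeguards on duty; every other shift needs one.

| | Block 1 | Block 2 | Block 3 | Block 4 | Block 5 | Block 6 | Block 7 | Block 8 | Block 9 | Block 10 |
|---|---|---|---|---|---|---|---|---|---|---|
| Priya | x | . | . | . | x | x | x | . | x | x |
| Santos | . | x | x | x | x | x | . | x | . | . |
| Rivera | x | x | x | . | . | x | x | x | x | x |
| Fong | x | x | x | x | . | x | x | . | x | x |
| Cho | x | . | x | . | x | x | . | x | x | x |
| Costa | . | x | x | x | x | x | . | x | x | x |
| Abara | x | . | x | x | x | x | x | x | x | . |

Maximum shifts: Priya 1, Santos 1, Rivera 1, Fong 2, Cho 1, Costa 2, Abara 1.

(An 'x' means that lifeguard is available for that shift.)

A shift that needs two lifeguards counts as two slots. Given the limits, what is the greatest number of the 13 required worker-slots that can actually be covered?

Total capacity across all lifeguards is 1+1+1+2+1+2+1 = 9, and 13 slots are needed, so at most 9 can be filled.
An assignment achieving 9: Block 1→Rivera+Fong, Block 2→Santos, Block 3→Abara, Block 4→Fong, Block 5→Cho+Costa, Block 7→Priya, Block 8→Costa.
Loads: Priya 1/1, Santos 1/1, Rivera 1/1, Fong 2/2, Cho 1/1, Costa 2/2, Abara 1/1.

9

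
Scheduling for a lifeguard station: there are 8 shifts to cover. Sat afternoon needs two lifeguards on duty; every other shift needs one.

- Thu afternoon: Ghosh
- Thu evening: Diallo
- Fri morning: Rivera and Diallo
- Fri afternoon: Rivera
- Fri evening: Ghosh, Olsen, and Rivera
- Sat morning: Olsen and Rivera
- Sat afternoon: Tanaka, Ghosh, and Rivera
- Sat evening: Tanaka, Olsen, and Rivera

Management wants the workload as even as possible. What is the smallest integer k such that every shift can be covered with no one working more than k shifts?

With 5 lifeguards and 9 worker-slots to fill, someone must work at least ⌈9/5⌉ = 2 shifts, so k ≥ 2.
k = 2 works: Thu afternoon→Ghosh, Thu evening→Diallo, Fri morning→Rivera, Fri afternoon→Rivera, Fri evening→Olsen, Sat morning→Olsen, Sat afternoon→Tanaka+Ghosh, Sat evening→Tanaka.
Loads: Tanaka 2, Ghosh 2, Olsen 2, Rivera 2, Diallo 1 — all ≤ 2.

2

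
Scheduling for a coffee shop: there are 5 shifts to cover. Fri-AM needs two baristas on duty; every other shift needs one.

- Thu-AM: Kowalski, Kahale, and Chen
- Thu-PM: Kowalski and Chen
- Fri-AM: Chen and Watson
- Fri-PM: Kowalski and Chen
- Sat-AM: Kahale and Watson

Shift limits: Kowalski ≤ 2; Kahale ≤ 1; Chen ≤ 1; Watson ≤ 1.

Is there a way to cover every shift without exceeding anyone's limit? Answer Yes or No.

No

Shifts {Thu-AM, Thu-PM, Fri-AM, Fri-PM, Sat-AM} need 6 worker-slots in total, but the baristas available for any of those shifts (Kowalski, Kahale, Chen, and Watson) can supply at most 5 among them. So no valid schedule exists.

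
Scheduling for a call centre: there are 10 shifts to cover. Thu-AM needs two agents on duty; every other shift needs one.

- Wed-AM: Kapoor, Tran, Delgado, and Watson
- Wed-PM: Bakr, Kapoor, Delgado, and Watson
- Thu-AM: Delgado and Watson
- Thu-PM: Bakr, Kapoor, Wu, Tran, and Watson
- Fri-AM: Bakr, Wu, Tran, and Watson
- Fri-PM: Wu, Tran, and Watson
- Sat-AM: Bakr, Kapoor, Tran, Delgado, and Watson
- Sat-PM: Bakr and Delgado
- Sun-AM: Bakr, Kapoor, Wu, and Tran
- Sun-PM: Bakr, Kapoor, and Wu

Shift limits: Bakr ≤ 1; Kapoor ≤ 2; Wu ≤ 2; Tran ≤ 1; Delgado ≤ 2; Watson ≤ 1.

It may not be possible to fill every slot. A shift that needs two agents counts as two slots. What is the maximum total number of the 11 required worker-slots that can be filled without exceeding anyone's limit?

Total capacity across all agents is 1+2+2+1+2+1 = 9, and 11 slots are needed, so at most 9 can be filled.
An assignment achieving 9: Wed-AM→Kapoor, Wed-PM→Delgado, Thu-AM→Delgado+Watson, Fri-AM→Wu, Fri-PM→Wu, Sat-PM→Bakr, Sun-AM→Tran, Sun-PM→Kapoor.
Loads: Bakr 1/1, Kapoor 2/2, Wu 2/2, Tran 1/1, Delgado 2/2, Watson 1/1.

9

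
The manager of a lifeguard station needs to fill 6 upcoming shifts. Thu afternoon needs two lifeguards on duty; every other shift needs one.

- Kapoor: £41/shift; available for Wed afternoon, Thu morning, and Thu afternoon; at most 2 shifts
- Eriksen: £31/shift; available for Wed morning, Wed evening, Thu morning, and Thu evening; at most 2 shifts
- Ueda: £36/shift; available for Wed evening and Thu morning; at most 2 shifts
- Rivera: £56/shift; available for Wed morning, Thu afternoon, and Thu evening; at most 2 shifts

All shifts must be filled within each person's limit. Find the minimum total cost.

Wed afternoon can only be covered by Kapoor, so that assignment is forced.
Thu afternoon can only be covered by Kapoor and Rivera, so that assignment is forced.
Picking the cheapest available lifeguard for each shift independently would cost £262, but that ignores the shift limits.
An optimal schedule: Wed morning→Eriksen, Wed afternoon→Kapoor, Wed evening→Ueda, Thu morning→Ueda, Thu afternoon→Kapoor+Rivera, Thu evening→Eriksen.
Total: 31 + 41 + 36 + 36 + 41 + 56 + 31 = £272.

£272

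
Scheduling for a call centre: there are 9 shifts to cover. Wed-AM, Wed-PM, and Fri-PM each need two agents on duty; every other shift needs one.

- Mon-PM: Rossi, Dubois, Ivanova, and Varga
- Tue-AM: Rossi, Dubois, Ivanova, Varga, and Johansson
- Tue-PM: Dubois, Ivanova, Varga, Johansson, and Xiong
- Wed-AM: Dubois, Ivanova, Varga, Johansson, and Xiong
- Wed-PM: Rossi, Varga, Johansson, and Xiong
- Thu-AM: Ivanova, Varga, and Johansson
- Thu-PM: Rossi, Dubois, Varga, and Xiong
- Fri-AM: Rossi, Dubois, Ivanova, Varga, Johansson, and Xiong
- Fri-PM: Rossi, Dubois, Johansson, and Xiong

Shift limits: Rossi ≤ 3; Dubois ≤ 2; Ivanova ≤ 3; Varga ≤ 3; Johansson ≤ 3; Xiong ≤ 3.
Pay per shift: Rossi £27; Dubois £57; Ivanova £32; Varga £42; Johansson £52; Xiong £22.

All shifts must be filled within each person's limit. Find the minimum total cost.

Picking the cheapest available agent for each shift independently would cost £304, but that ignores the shift limits.
An optimal schedule: Mon-PM→Rossi, Tue-AM→Rossi, Tue-PM→Ivanova, Wed-AM→Ivanova+Varga, Wed-PM→Xiong+Varga, Thu-AM→Ivanova, Thu-PM→Xiong, Fri-AM→Varga, Fri-PM→Xiong+Rossi.
Total: 27 + 27 + 32 + 32 + 42 + 22 + 42 + 32 + 22 + 42 + 22 + 27 = £369.

£369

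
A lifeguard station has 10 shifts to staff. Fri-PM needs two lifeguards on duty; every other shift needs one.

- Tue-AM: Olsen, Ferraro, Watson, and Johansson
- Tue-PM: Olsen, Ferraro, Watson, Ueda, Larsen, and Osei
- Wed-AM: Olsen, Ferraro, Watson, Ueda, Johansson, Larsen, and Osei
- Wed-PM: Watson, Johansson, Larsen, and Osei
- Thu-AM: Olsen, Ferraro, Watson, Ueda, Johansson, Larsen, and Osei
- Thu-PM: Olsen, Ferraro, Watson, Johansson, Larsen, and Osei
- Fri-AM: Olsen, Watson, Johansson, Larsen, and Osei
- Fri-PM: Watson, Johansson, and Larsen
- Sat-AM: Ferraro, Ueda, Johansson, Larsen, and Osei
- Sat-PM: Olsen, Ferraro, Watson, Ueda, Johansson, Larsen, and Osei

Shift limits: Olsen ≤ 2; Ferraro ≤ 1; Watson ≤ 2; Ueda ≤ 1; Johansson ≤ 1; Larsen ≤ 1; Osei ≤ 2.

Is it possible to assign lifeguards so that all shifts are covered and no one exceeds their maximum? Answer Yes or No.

Total capacity is 2+1+2+1+1+1+2 = 10 but 11 worker-slots are needed — infeasible.

No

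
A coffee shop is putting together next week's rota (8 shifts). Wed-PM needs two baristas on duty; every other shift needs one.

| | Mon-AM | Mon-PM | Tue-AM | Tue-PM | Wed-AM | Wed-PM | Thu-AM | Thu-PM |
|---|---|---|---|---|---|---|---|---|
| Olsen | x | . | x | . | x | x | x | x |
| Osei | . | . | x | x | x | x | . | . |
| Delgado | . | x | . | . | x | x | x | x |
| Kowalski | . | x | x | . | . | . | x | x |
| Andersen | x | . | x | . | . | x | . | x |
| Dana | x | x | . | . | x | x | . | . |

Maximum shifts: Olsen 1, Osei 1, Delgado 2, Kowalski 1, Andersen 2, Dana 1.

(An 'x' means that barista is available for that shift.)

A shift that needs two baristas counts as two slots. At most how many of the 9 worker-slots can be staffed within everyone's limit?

Total capacity across all baristas is 1+1+2+1+2+1 = 8, and 9 slots are needed, so at most 8 can be filled.
An assignment achieving 8: Mon-AM→Olsen, Mon-PM→Delgado, Tue-AM→Kowalski, Tue-PM→Osei, Wed-AM→Dana, Wed-PM→Andersen, Thu-AM→Delgado, Thu-PM→Andersen.
Loads: Olsen 1/1, Osei 1/1, Delgado 2/2, Kowalski 1/1, Andersen 2/2, Dana 1/1.

8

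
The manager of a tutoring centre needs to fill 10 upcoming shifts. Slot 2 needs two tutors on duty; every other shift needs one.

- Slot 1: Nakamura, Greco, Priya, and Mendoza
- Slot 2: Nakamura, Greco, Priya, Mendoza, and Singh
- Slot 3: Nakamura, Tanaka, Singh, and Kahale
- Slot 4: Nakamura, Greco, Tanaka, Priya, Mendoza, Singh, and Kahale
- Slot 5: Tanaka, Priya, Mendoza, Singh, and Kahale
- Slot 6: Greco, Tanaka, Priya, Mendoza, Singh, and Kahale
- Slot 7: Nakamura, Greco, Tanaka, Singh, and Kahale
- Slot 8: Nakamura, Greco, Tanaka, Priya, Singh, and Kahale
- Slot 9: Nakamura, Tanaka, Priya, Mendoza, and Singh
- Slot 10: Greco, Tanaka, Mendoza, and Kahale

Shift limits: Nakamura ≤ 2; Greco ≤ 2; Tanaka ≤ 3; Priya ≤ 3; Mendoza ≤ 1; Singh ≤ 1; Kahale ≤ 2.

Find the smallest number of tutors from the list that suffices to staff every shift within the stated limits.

11 slots to fill and no one can take more than 3, so at least ⌈11/3⌉ = 4 tutors are needed.
Any 4 tutors together have capacity at most 3+3+2+2 = 10 < 11 slots, so 4 can never suffice.
Nakamura, Greco, Tanaka, Priya, and Mendoza alone can cover everything: Slot 1→Greco, Slot 2→Priya+Mendoza, Slot 3→Nakamura, Slot 4→Priya, Slot 5→Tanaka, Slot 6→Tanaka, Slot 7→Nakamura, Slot 8→Tanaka, Slot 9→Priya, Slot 10→Greco.

5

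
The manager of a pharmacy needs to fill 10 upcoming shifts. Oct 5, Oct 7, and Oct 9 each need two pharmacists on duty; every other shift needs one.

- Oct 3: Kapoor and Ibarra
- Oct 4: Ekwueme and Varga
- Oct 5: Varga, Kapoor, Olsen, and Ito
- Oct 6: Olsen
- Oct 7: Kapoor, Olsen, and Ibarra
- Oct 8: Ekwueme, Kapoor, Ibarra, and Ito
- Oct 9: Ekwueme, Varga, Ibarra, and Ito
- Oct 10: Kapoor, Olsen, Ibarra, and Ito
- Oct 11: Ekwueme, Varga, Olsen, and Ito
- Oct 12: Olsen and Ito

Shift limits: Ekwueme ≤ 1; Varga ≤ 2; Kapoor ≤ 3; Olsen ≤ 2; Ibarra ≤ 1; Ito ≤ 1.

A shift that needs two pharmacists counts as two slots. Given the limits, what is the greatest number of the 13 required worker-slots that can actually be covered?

Total capacity across all pharmacists is 1+2+3+2+1+1 = 10, and 13 slots are needed, so at most 10 can be filled.
An assignment achieving 10: Oct 3→Kapoor, Oct 4→Ekwueme, Oct 5→Varga+Kapoor, Oct 6→Olsen, Oct 7→Kapoor+Ibarra, Oct 8→Ito, Oct 9→Varga, Oct 12→Olsen.
Loads: Ekwueme 1/1, Varga 2/2, Kapoor 3/3, Olsen 2/2, Ibarra 1/1, Ito 1/1.

10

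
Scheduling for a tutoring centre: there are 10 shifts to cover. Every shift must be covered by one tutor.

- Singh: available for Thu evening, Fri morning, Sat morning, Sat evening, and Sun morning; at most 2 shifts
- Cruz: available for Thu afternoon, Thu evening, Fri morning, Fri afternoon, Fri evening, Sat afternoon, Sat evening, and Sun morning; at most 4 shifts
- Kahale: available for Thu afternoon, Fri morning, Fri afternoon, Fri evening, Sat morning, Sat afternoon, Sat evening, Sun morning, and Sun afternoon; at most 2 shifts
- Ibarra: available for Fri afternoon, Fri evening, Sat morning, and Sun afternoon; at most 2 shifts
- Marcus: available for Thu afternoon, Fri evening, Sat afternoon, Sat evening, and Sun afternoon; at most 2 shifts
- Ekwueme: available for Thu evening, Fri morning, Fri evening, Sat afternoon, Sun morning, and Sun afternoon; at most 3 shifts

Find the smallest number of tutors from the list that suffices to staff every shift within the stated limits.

4

10 slots to fill and no one can take more than 4, so at least ⌈10/4⌉ = 3 tutors are needed.
Any 3 tutors together have capacity at most 4+3+2 = 9 < 10 slots, so 3 can never suffice.
Singh, Cruz, Kahale, and Ibarra alone can cover everything: Thu afternoon→Cruz, Thu evening→Singh, Fri morning→Singh, Fri afternoon→Cruz, Fri evening→Ibarra, Sat morning→Ibarra, Sat afternoon→Cruz, Sat evening→Cruz, Sun morning→Kahale, Sun afternoon→Kahale.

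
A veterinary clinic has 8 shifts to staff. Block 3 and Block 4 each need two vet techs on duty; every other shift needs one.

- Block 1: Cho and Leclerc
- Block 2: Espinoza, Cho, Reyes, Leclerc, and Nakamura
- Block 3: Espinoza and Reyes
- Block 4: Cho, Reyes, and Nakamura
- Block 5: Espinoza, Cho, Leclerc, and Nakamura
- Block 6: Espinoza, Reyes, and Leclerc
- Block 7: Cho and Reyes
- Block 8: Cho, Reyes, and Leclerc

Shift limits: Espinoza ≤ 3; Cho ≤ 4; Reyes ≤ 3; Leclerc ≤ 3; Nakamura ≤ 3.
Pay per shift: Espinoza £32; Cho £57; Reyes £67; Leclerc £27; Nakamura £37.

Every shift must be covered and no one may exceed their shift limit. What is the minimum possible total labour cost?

Block 3 can only be covered by Espinoza and Reyes, so that assignment is forced.
Picking the cheapest available vet tech for each shift independently would cost £385, but that ignores the shift limits.
An optimal schedule: Block 1→Leclerc, Block 2→Espinoza, Block 3→Espinoza+Reyes, Block 4→Nakamura+Cho, Block 5→Espinoza, Block 6→Leclerc, Block 7→Cho, Block 8→Leclerc.
Total: 27 + 32 + 32 + 67 + 37 + 57 + 32 + 27 + 57 + 27 = £395.

£395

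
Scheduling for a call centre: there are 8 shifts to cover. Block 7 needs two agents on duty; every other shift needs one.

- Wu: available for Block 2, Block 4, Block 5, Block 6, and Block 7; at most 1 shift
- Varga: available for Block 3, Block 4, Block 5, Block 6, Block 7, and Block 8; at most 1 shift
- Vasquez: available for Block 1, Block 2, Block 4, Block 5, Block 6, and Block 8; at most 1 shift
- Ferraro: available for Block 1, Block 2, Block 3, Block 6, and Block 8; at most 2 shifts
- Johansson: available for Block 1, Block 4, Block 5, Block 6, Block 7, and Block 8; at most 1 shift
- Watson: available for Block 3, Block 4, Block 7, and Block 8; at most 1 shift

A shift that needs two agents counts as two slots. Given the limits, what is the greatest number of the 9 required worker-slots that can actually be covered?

7

Total capacity across all agents is 1+1+1+2+1+1 = 7, and 9 slots are needed, so at most 7 can be filled.
An assignment achieving 7: Block 1→Vasquez, Block 2→Wu, Block 3→Varga, Block 5→Johansson, Block 6→Ferraro, Block 7→Watson, Block 8→Ferraro.
Loads: Wu 1/1, Varga 1/1, Vasquez 1/1, Ferraro 2/2, Johansson 1/1, Watson 1/1.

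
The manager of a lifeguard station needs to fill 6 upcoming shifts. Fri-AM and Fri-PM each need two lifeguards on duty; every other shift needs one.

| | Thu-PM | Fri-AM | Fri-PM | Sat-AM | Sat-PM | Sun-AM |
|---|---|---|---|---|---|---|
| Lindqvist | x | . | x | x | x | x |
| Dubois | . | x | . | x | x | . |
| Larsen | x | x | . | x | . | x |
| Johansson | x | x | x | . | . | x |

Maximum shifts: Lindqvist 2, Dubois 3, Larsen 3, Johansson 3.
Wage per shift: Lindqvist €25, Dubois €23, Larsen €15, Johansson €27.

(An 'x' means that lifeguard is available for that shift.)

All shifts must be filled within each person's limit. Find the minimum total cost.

€166

Fri-PM can only be covered by Lindqvist and Johansson, so that assignment is forced.
Picking the cheapest available lifeguard for each shift independently would cost €158, but that ignores the shift limits.
An optimal schedule: Thu-PM→Larsen, Fri-AM→Larsen+Dubois, Fri-PM→Lindqvist+Johansson, Sat-AM→Dubois, Sat-PM→Dubois, Sun-AM→Larsen.
Total: 15 + 15 + 23 + 25 + 27 + 23 + 23 + 15 = €166.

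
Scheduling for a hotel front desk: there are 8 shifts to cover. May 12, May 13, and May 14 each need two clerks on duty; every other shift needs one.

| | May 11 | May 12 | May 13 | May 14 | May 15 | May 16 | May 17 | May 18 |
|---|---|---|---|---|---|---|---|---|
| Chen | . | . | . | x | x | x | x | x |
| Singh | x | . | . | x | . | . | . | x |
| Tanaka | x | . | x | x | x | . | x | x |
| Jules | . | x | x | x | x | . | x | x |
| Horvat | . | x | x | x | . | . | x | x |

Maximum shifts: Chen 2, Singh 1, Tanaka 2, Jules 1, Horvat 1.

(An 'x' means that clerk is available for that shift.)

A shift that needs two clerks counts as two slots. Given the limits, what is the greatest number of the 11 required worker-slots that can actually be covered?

7

Total capacity across all clerks is 2+1+2+1+1 = 7, and 11 slots are needed, so at most 7 can be filled.
An assignment achieving 7: May 11→Singh, May 12→Jules+Horvat, May 13→Tanaka, May 15→Chen, May 16→Chen, May 17→Tanaka.
Loads: Chen 2/2, Singh 1/1, Tanaka 2/2, Jules 1/1, Horvat 1/1.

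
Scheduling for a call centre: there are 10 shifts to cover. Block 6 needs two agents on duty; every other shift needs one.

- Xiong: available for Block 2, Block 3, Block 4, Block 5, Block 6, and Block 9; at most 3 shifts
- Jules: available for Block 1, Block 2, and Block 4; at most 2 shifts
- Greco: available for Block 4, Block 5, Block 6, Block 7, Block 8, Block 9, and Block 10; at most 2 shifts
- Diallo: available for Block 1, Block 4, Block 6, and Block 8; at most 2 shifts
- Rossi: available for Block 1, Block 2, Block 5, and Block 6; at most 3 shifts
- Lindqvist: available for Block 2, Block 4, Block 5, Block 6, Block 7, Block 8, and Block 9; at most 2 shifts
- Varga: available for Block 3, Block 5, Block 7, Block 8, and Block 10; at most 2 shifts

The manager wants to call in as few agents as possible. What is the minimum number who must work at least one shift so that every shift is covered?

11 slots to fill and no one can take more than 3, so at least ⌈11/3⌉ = 4 agents are needed.
Any 4 agents together have capacity at most 3+3+2+2 = 10 < 11 slots, so 4 can never suffice.
Xiong, Jules, Greco, Diallo, and Rossi alone can cover everything: Block 1→Jules, Block 2→Xiong, Block 3→Xiong, Block 4→Jules, Block 5→Rossi, Block 6→Diallo+Rossi, Block 7→Greco, Block 8→Diallo, Block 9→Xiong, Block 10→Greco.

5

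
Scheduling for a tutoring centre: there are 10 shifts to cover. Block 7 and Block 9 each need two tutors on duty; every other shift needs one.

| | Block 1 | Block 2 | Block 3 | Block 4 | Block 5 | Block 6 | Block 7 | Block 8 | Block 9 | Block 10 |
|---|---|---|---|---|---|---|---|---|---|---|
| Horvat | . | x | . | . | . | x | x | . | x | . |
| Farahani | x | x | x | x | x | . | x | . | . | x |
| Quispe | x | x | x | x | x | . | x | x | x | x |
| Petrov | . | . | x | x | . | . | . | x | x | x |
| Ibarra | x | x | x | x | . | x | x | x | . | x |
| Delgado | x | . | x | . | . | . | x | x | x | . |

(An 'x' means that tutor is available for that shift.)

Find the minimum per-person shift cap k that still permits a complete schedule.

With 6 tutors and 12 worker-slots to fill, someone must work at least ⌈12/6⌉ = 2 shifts, so k ≥ 2.
k = 2 works: Block 1→Farahani, Block 2→Horvat, Block 3→Ibarra, Block 4→Quispe, Block 5→Farahani, Block 6→Horvat, Block 7→Ibarra+Delgado, Block 8→Quispe, Block 9→Petrov+Delgado, Block 10→Petrov.
Loads: Horvat 2, Farahani 2, Quispe 2, Petrov 2, Ibarra 2, Delgado 2 — all ≤ 2.

2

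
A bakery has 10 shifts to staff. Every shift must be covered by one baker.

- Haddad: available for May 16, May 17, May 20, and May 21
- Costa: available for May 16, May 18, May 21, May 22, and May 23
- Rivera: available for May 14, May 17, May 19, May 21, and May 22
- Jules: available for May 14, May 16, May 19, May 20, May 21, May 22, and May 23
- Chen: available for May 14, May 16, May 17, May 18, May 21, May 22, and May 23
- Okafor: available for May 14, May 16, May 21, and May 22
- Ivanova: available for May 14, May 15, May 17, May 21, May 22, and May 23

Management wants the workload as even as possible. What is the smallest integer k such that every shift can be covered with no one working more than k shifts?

With 7 bakers and 10 worker-slots to fill, someone must work at least ⌈10/7⌉ = 2 shifts, so k ≥ 2.
k = 2 works: May 14→Rivera, May 15→Ivanova, May 16→Jules, May 17→Haddad, May 18→Costa, May 19→Rivera, May 20→Haddad, May 21→Chen, May 22→Jules, May 23→Costa.
Loads: Haddad 2, Costa 2, Rivera 2, Jules 2, Chen 1, Okafor 0, Ivanova 1 — all ≤ 2.

2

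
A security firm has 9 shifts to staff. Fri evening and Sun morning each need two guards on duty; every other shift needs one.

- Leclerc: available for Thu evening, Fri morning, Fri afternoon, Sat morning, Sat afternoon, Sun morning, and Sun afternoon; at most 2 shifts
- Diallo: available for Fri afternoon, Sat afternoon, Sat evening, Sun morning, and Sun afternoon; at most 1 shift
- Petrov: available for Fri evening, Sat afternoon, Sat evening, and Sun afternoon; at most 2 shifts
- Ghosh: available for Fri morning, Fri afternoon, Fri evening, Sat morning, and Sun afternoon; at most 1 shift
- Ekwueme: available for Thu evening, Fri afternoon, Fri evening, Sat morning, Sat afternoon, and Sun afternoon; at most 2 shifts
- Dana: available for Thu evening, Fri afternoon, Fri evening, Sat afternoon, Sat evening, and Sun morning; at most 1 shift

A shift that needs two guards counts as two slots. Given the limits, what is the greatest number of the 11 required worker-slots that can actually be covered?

9

Total capacity across all guards is 2+1+2+1+2+1 = 9, and 11 slots are needed, so at most 9 can be filled.
An assignment achieving 9: Thu evening→Leclerc, Fri morning→Leclerc, Fri afternoon→Ekwueme, Fri evening→Petrov+Ekwueme, Sat morning→Ghosh, Sat afternoon→Petrov, Sat evening→Diallo, Sun morning→Dana.
Loads: Leclerc 2/2, Diallo 1/1, Petrov 2/2, Ghosh 1/1, Ekwueme 2/2, Dana 1/1.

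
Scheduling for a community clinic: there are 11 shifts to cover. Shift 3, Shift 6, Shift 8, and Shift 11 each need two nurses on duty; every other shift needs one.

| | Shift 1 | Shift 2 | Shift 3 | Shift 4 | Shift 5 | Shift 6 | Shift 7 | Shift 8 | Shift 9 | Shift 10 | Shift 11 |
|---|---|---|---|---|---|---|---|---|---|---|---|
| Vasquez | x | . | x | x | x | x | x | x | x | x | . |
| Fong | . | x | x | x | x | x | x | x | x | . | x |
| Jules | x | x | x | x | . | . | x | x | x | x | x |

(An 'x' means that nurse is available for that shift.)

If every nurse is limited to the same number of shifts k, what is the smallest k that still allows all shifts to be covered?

With 3 nurses and 15 worker-slots to fill, someone must work at least ⌈15/3⌉ = 5 shifts, so k ≥ 5.
k = 5 works: Shift 1→Vasquez, Shift 2→Fong, Shift 3→Vasquez+Fong, Shift 4→Jules, Shift 5→Vasquez, Shift 6→Vasquez+Fong, Shift 7→Jules, Shift 8→Fong+Jules, Shift 9→Jules, Shift 10→Vasquez, Shift 11→Fong+Jules.
Loads: Vasquez 5, Fong 5, Jules 5 — all ≤ 5.

5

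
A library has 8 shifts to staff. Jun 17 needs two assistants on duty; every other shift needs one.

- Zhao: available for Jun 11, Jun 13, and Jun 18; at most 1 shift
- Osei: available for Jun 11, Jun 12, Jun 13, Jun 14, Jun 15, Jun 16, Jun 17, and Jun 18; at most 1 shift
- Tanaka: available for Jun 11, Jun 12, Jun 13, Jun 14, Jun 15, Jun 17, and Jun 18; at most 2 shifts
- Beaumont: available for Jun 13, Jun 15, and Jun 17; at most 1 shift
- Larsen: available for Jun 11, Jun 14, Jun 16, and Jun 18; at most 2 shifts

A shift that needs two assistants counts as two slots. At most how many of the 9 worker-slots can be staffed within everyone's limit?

Total capacity across all assistants is 1+1+2+1+2 = 7, and 9 slots are needed, so at most 7 can be filled.
An assignment achieving 7: Jun 11→Zhao, Jun 12→Osei, Jun 14→Tanaka, Jun 15→Tanaka, Jun 16→Larsen, Jun 17→Beaumont, Jun 18→Larsen.
Loads: Zhao 1/1, Osei 1/1, Tanaka 2/2, Beaumont 1/1, Larsen 2/2.

7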